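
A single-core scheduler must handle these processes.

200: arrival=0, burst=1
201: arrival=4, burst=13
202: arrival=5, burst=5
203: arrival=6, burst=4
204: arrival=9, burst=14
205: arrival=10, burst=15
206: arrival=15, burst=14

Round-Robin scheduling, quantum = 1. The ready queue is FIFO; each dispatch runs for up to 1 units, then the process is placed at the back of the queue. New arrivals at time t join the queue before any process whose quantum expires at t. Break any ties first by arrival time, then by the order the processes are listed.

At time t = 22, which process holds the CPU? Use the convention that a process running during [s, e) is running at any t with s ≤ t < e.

Timeline: | 200 0-1 | idle 1-4 | 201 4-5 | 202 5-6 | 201 6-7 | 203 7-8 | 202 8-9 | 201 9-10 | 203 10-11 | 204 11-12 | 202 12-13 | 205 13-14 | 201 14-15 | 203 15-16 | 204 16-17 | 202 17-18 | 205 18-19 | 206 19-20 | 201 20-21 | 203 21-22 | 204 22-23 | 202 23-24 | 205 24-25 | 206 25-26 | 201 26-27 | 204 27-28 | 205 28-29 | 206 29-30 | 201 30-31 | 204 31-32 | 205 32-33 | 206 33-34 | 201 34-35 | 204 35-36 | 205 36-37 | 206 37-38 | 201 38-39 | 204 39-40 | 205 40-41 | 206 41-42 | 201 42-43 | 204 43-44 | 205 44-45 | 206 45-46 | 201 46-47 | 204 47-48 | 205 48-49 | 206 49-50 | 201 50-51 | 204 51-52 | 205 52-53 | 206 53-54 | 201 54-55 | 204 55-56 | 205 56-57 | 206 57-58 | 204 58-59 | 205 59-60 | 206 60-61 | 204 61-62 | 205 62-63 | 206 63-64 | 204 64-65 | 205 65-66 | 206 66-67 | 205 67-68 | 206 68-69 |
Completion: 200=1  201=55  202=24  203=22  204=65  205=68  206=69

204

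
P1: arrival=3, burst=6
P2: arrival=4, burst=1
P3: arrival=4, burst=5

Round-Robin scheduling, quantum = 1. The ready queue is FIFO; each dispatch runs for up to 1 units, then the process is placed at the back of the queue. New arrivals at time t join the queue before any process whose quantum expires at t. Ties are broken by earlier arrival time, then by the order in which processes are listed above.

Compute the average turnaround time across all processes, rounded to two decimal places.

7.67

Gantt: | idle 0-3 | P1 3-4 | P2 4-5 | P3 5-6 | P1 6-7 | P3 7-8 | P1 8-9 | P3 9-10 | P1 10-11 | P3 11-12 | P1 12-13 | P3 13-14 | P1 14-15 |
Completion: P1=15  P2=5  P3=14
Turnaround (C−A): P1=12  P2=1  P3=10
Turnaround times: P1=12, P2=1, P3=10
Average turnaround = (12+1+10) / 3 = 23/3 = 7.67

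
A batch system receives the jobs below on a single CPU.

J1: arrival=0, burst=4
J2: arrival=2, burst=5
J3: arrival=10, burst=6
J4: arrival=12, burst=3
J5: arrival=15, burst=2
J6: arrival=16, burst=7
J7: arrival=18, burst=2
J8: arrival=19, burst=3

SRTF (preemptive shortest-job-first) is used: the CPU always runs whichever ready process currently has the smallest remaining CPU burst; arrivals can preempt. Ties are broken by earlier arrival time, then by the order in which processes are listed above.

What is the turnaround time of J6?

Schedule: | J1 0-4 | J2 4-9 | idle 9-10 | J3 10-12 | J4 12-15 | J5 15-17 | J3 17-18 | J7 18-20 | J3 20-23 | J8 23-26 | J6 26-33 |
Completion: J1=4  J2=9  J3=23  J4=15  J5=17  J6=33  J7=20  J8=26
Turnaround (C−A): J1=4  J2=7  J3=13  J4=3  J5=2  J6=17  J7=2  J8=7
Turnaround(J6) = completion − arrival = 33 − 16 = 17

17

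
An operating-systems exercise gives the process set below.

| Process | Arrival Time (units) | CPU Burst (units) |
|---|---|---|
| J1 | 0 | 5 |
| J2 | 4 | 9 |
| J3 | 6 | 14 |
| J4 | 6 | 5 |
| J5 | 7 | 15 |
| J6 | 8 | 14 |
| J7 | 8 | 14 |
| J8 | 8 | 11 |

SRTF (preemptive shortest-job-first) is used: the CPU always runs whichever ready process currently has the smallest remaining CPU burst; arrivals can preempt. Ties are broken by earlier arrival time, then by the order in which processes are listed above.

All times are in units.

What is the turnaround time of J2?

15

Gantt: | J1 0-5 | J2 5-6 | J4 6-11 | J2 11-19 | J8 19-30 | J3 30-44 | J6 44-58 | J7 58-72 | J5 72-87 |
Completion: J1=5  J2=19  J3=44  J4=11  J5=87  J6=58  J7=72  J8=30
Turnaround (C−A): J1=5  J2=15  J3=38  J4=5  J5=80  J6=50  J7=64  J8=22
Turnaround(J2) = completion − arrival = 19 − 4 = 15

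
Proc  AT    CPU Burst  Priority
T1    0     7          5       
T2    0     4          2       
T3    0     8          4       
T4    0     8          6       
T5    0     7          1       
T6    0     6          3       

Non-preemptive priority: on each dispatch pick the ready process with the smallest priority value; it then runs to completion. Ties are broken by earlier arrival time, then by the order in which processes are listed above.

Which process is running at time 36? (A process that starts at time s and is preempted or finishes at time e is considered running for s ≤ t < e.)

Schedule: | T5 0-7 | T2 7-11 | T6 11-17 | T3 17-25 | T1 25-32 | T4 32-40 |
Completion: T1=32  T2=11  T3=25  T4=40  T5=7  T6=17

T4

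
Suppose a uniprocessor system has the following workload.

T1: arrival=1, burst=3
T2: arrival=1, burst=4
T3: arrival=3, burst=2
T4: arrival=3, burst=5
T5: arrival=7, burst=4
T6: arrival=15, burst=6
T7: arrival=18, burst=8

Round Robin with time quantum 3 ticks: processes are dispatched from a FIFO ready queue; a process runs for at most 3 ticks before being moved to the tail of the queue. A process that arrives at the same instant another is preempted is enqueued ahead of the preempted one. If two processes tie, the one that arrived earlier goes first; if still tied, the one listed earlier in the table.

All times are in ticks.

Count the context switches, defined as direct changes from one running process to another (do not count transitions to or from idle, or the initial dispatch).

Gantt: | idle 0-1 | T1 1-4 | T2 4-7 | T3 7-9 | T4 9-12 | T5 12-15 | T2 15-16 | T4 16-18 | T6 18-21 | T5 21-22 | T7 22-25 | T6 25-28 | T7 28-33 |
Completion: T1=4  T2=16  T3=9  T4=18  T5=22  T6=28  T7=33

11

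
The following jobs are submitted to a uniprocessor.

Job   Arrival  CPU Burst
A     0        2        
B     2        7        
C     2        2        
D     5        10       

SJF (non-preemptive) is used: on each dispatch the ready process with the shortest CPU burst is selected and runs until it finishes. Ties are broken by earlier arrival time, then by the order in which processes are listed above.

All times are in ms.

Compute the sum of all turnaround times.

29

Timeline: | A 0-2 | C 2-4 | B 4-11 | D 11-21 |
Completion: A=2  B=11  C=4  D=21
Turnaround = completion − arrival: A=2, B=9, C=2, D=16
Total turnaround = 2 + 9 + 2 + 16 = 29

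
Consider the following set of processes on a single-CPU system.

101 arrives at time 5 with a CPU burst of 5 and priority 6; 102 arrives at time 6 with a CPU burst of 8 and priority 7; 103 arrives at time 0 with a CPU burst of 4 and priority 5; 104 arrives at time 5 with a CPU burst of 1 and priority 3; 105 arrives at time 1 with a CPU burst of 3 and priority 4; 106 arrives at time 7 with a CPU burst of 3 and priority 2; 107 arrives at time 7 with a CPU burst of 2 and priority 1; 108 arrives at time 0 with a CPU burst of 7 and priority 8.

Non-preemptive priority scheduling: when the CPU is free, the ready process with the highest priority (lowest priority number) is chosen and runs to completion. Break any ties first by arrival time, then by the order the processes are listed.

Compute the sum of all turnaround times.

91

Timeline: | 103 0-4 | 105 4-7 | 107 7-9 | 106 9-12 | 104 12-13 | 101 13-18 | 102 18-26 | 108 26-33 |
Completion: 101=18  102=26  103=4  104=13  105=7  106=12  107=9  108=33
Turnaround (C−A): 101=13  102=20  103=4  104=8  105=6  106=5  107=2  108=33
Turnaround = completion − arrival: 101=13, 102=20, 103=4, 104=8, 105=6, 106=5, 107=2, 108=33
Total turnaround = 13 + 20 + 4 + 8 + 6 + 5 + 2 + 33 = 91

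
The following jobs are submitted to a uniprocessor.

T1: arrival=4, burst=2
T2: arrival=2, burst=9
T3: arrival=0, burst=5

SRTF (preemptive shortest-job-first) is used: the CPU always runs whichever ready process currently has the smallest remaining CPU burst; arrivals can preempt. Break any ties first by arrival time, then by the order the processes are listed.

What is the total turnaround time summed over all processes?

Schedule: | T3 0-5 | T1 5-7 | T2 7-16 |
Completion: T1=7  T2=16  T3=5
Turnaround = completion − arrival: T1=3, T2=14, T3=5
Total turnaround = 3 + 14 + 5 = 22

22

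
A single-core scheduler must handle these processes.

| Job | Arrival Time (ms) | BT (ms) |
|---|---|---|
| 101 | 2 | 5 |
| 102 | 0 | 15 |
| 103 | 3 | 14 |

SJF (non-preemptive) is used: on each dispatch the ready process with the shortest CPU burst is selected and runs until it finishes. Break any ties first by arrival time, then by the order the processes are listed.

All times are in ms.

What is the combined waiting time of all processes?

Schedule: | 102 0-15 | 101 15-20 | 103 20-34 |
Completion: 101=20  102=15  103=34
Waiting = turnaround − burst: 101=13, 102=0, 103=17
Total waiting = 13 + 0 + 17 = 30

30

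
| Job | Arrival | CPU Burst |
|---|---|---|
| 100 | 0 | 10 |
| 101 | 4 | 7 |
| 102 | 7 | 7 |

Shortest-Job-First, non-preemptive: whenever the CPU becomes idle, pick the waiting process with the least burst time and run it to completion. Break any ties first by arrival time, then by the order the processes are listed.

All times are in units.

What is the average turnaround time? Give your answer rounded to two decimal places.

13.33

Gantt: | 100 0-10 | 101 10-17 | 102 17-24 |
Completion: 100=10  101=17  102=24
Turnaround times: 100=10, 101=13, 102=17
Average turnaround = (10+13+17) / 3 = 40/3 = 13.33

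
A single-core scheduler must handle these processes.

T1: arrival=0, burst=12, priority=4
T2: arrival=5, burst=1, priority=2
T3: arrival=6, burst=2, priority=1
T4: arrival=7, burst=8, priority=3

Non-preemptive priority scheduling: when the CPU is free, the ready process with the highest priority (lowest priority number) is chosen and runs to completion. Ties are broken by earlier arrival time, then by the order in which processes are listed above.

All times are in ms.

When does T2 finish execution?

Timeline: | T1 0-12 | T3 12-14 | T2 14-15 | T4 15-23 |
Completion: T1=12  T2=15  T3=14  T4=23
Turnaround (C−A): T1=12  T2=10  T3=8  T4=16

15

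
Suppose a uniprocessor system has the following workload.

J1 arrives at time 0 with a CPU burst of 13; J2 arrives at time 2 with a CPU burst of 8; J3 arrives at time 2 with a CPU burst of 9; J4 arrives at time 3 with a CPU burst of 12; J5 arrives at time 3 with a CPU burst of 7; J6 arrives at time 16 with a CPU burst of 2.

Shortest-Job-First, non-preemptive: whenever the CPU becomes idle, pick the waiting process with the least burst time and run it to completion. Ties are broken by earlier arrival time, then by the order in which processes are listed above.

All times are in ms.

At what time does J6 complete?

Timeline: | J1 0-13 | J5 13-20 | J6 20-22 | J2 22-30 | J3 30-39 | J4 39-51 |
Completion: J1=13  J2=30  J3=39  J4=51  J5=20  J6=22

22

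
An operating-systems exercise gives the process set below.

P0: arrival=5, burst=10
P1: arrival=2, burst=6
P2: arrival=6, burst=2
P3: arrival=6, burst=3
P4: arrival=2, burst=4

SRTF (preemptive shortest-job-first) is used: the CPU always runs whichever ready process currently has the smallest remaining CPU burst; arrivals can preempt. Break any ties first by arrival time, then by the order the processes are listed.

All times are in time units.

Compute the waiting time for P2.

Gantt: | idle 0-2 | P4 2-6 | P2 6-8 | P3 8-11 | P1 11-17 | P0 17-27 |
Completion: P0=27  P1=17  P2=8  P3=11  P4=6
Turnaround (C−A): P0=22  P1=15  P2=2  P3=5  P4=4
Waiting(P2) = turnaround − burst = 2 − 2 = 0

0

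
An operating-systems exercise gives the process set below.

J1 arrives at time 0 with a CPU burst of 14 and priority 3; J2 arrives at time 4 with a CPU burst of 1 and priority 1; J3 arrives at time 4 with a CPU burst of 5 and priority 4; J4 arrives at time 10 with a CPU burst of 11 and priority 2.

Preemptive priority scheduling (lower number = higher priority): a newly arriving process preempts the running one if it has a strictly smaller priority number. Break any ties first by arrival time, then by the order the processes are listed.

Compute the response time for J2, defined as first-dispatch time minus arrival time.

Gantt: | J1 0-4 | J2 4-5 | J1 5-10 | J4 10-21 | J1 21-26 | J3 26-31 |
Completion: J1=26  J2=5  J3=31  J4=21
Response(J2) = first start − arrival = 4 − 4 = 0

0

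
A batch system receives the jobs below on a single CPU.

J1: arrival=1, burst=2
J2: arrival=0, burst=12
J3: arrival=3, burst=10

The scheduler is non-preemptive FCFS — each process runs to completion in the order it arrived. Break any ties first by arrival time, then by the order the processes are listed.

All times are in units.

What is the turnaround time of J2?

Timeline: | J2 0-12 | J1 12-14 | J3 14-24 |
Completion: J1=14  J2=12  J3=24
Turnaround(J2) = completion − arrival = 12 − 0 = 12

12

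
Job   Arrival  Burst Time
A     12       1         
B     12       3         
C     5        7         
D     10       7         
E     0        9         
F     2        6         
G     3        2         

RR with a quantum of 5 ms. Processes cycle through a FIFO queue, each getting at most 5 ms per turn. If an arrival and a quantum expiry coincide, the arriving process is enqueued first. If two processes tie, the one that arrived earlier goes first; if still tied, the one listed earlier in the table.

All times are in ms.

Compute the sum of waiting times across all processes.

108

Schedule: | E 0-5 | F 5-10 | G 10-12 | C 12-17 | E 17-21 | D 21-26 | F 26-27 | A 27-28 | B 28-31 | C 31-33 | D 33-35 |
Completion: A=28  B=31  C=33  D=35  E=21  F=27  G=12
Waiting = turnaround − burst: A=15, B=16, C=21, D=18, E=12, F=19, G=7
Total waiting = 15 + 16 + 21 + 18 + 12 + 19 + 7 = 108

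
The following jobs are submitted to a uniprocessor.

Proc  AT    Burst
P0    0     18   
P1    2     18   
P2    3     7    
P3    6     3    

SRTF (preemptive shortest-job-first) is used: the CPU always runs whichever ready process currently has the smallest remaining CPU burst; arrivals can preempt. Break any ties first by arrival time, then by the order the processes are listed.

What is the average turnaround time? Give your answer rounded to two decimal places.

21.25

Gantt: | P0 0-3 | P2 3-6 | P3 6-9 | P2 9-13 | P0 13-28 | P1 28-46 |
Completion: P0=28  P1=46  P2=13  P3=9
Turnaround (C−A): P0=28  P1=44  P2=10  P3=3
Turnaround times: P0=28, P1=44, P2=10, P3=3
Average turnaround = (28+44+10+3) / 4 = 85/4 = 21.25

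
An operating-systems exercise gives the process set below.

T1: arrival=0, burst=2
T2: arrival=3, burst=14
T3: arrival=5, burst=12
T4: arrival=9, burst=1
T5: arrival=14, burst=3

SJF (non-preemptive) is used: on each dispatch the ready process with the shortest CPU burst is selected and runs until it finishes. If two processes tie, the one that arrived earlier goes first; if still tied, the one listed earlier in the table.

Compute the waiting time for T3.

Gantt: | T1 0-2 | idle 2-3 | T2 3-17 | T4 17-18 | T5 18-21 | T3 21-33 |
Completion: T1=2  T2=17  T3=33  T4=18  T5=21
Waiting(T3) = turnaround − burst = 28 − 12 = 16

16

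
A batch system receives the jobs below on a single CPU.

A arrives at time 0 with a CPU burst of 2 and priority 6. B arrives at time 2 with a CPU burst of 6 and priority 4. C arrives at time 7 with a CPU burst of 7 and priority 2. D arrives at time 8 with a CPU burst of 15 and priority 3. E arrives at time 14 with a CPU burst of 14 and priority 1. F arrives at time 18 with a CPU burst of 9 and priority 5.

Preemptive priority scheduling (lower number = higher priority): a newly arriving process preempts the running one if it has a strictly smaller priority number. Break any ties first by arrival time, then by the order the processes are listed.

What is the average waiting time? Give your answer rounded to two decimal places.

13.67

Schedule: | A 0-2 | B 2-7 | C 7-14 | E 14-28 | D 28-43 | B 43-44 | F 44-53 |
Completion: A=2  B=44  C=14  D=43  E=28  F=53
Turnaround (C−A): A=2  B=42  C=7  D=35  E=14  F=35
Waiting times: A=0, B=36, C=0, D=20, E=0, F=26
Average waiting = (0+36+0+20+0+26) / 6 = 82/6 = 13.67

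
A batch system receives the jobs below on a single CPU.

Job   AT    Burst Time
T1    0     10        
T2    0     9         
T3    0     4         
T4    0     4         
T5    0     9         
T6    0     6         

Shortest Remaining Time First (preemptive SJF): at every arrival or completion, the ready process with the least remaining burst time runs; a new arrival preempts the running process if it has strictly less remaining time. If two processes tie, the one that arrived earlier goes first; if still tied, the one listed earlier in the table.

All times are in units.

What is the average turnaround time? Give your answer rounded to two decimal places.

Timeline: | T3 0-4 | T4 4-8 | T6 8-14 | T2 14-23 | T5 23-32 | T1 32-42 |
Completion: T1=42  T2=23  T3=4  T4=8  T5=32  T6=14
Turnaround (C−A): T1=42  T2=23  T3=4  T4=8  T5=32  T6=14
Turnaround times: T1=42, T2=23, T3=4, T4=8, T5=32, T6=14
Average turnaround = (42+23+4+8+32+14) / 6 = 123/6 = 20.50

20.50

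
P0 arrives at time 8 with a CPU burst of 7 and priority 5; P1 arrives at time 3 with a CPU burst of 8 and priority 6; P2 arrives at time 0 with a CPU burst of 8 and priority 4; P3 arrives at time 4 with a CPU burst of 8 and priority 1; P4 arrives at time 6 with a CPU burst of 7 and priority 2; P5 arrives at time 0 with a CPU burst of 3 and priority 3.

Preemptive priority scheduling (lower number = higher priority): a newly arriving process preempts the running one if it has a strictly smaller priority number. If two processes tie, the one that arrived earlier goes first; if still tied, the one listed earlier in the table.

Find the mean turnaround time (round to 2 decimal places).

Schedule: | P5 0-3 | P2 3-4 | P3 4-12 | P4 12-19 | P2 19-26 | P0 26-33 | P1 33-41 |
Completion: P0=33  P1=41  P2=26  P3=12  P4=19  P5=3
Turnaround times: P0=25, P1=38, P2=26, P3=8, P4=13, P5=3
Average turnaround = (25+38+26+8+13+3) / 6 = 113/6 = 18.83

18.83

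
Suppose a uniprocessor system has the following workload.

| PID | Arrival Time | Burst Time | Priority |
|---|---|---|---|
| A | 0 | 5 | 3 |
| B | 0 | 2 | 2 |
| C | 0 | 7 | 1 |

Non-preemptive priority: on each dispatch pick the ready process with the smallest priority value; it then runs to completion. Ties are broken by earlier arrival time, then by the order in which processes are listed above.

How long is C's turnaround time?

Schedule: | C 0-7 | B 7-9 | A 9-14 |
Completion: A=14  B=9  C=7
Turnaround (C−A): A=14  B=9  C=7
Turnaround(C) = completion − arrival = 7 − 0 = 7

7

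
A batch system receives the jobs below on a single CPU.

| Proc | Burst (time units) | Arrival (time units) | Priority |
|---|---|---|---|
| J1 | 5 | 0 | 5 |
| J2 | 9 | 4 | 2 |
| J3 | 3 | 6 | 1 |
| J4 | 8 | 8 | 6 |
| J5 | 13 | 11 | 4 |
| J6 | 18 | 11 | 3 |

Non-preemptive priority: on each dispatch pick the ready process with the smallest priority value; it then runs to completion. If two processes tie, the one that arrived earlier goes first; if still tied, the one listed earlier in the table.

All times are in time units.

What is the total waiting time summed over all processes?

Gantt: | J1 0-5 | J2 5-14 | J3 14-17 | J6 17-35 | J5 35-48 | J4 48-56 |
Completion: J1=5  J2=14  J3=17  J4=56  J5=48  J6=35
Waiting = turnaround − burst: J1=0, J2=1, J3=8, J4=40, J5=24, J6=6
Total waiting = 0 + 1 + 8 + 40 + 24 + 6 = 79

79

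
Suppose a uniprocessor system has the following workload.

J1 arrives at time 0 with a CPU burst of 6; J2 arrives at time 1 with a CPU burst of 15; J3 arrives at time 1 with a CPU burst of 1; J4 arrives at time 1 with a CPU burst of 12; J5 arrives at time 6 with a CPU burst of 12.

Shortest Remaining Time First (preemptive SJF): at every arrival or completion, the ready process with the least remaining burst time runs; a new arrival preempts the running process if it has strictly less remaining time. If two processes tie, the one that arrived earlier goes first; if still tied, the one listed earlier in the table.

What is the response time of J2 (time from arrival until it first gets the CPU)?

30

Schedule: | J1 0-1 | J3 1-2 | J1 2-7 | J4 7-19 | J5 19-31 | J2 31-46 |
Completion: J1=7  J2=46  J3=2  J4=19  J5=31
Turnaround (C−A): J1=7  J2=45  J3=1  J4=18  J5=25
Response(J2) = first start − arrival = 31 − 1 = 30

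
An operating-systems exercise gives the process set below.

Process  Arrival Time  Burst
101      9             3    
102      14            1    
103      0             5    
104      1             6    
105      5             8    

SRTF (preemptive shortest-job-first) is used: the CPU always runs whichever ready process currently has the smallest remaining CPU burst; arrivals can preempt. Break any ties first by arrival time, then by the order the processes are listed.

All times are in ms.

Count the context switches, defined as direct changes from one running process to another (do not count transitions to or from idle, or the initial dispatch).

Schedule: | 103 0-5 | 104 5-11 | 101 11-14 | 102 14-15 | 105 15-23 |
Completion: 101=14  102=15  103=5  104=11  105=23
Turnaround (C−A): 101=5  102=1  103=5  104=10  105=18

4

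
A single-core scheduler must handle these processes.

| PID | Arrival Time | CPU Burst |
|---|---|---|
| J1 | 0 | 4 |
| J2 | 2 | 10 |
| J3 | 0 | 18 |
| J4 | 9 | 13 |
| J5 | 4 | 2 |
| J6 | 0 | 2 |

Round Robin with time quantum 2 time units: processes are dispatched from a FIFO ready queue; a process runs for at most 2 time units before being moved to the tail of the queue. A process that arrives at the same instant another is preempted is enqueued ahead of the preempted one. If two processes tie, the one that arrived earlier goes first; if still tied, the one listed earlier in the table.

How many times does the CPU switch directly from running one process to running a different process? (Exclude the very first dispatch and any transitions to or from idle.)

24

Timeline: | J1 0-2 | J3 2-4 | J6 4-6 | J2 6-8 | J1 8-10 | J5 10-12 | J3 12-14 | J2 14-16 | J4 16-18 | J3 18-20 | J2 20-22 | J4 22-24 | J3 24-26 | J2 26-28 | J4 28-30 | J3 30-32 | J2 32-34 | J4 34-36 | J3 36-38 | J4 38-40 | J3 40-42 | J4 42-44 | J3 44-46 | J4 46-47 | J3 47-49 |
Completion: J1=10  J2=34  J3=49  J4=47  J5=12  J6=6
Turnaround (C−A): J1=10  J2=32  J3=49  J4=38  J5=8  J6=6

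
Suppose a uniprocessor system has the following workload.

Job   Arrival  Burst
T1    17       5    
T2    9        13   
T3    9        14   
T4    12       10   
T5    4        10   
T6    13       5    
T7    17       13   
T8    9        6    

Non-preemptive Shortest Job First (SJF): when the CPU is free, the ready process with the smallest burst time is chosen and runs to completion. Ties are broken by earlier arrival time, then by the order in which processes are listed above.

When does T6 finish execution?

Gantt: | idle 0-4 | T5 4-14 | T6 14-19 | T1 19-24 | T8 24-30 | T4 30-40 | T2 40-53 | T7 53-66 | T3 66-80 |
Completion: T1=24  T2=53  T3=80  T4=40  T5=14  T6=19  T7=66  T8=30
Turnaround (C−A): T1=7  T2=44  T3=71  T4=28  T5=10  T6=6  T7=49  T8=21

19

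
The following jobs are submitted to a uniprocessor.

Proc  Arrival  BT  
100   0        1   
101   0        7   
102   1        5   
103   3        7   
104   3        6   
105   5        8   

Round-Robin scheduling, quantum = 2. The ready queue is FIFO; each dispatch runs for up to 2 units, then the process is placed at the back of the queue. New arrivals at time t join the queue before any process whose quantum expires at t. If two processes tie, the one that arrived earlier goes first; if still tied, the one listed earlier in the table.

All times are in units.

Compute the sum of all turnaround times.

Timeline: | 100 0-1 | 101 1-3 | 102 3-5 | 103 5-7 | 104 7-9 | 101 9-11 | 105 11-13 | 102 13-15 | 103 15-17 | 104 17-19 | 101 19-21 | 105 21-23 | 102 23-24 | 103 24-26 | 104 26-28 | 101 28-29 | 105 29-31 | 103 31-32 | 105 32-34 |
Completion: 100=1  101=29  102=24  103=32  104=28  105=34
Turnaround = completion − arrival: 100=1, 101=29, 102=23, 103=29, 104=25, 105=29
Total turnaround = 1 + 29 + 23 + 29 + 25 + 29 = 136

136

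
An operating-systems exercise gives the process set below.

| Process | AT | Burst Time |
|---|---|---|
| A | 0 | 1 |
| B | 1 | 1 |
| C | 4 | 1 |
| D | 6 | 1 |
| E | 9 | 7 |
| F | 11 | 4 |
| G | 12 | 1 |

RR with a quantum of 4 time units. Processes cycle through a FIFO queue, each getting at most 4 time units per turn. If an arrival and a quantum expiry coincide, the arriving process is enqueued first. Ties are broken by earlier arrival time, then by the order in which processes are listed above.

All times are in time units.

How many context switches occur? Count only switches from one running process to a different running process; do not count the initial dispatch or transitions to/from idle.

Schedule: | A 0-1 | B 1-2 | idle 2-4 | C 4-5 | idle 5-6 | D 6-7 | idle 7-9 | E 9-13 | F 13-17 | G 17-18 | E 18-21 |
Completion: A=1  B=2  C=5  D=7  E=21  F=17  G=18

4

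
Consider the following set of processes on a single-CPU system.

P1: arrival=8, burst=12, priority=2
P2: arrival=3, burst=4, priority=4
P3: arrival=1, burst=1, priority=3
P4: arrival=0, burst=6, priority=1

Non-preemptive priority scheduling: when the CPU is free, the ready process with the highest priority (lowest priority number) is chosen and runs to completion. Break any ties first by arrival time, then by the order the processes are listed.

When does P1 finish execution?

Timeline: | P4 0-6 | P3 6-7 | P2 7-11 | P1 11-23 |
Completion: P1=23  P2=11  P3=7  P4=6
Turnaround (C−A): P1=15  P2=8  P3=6  P4=6

23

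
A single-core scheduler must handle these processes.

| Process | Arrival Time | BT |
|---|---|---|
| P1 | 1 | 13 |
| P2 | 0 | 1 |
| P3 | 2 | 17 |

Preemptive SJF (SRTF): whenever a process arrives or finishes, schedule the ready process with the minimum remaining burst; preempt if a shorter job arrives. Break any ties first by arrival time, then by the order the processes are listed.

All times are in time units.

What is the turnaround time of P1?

13

Schedule: | P2 0-1 | P1 1-14 | P3 14-31 |
Completion: P1=14  P2=1  P3=31
Turnaround (C−A): P1=13  P2=1  P3=29
Turnaround(P1) = completion − arrival = 14 − 1 = 13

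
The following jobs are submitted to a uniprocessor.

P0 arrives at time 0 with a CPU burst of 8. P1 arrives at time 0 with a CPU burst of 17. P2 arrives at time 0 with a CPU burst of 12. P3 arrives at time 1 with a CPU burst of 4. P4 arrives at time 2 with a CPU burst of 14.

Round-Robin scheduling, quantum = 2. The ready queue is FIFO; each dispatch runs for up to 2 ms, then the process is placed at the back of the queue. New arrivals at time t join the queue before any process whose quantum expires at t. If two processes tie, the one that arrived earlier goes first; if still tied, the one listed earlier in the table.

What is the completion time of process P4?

52

Gantt: | P0 0-2 | P1 2-4 | P2 4-6 | P3 6-8 | P4 8-10 | P0 10-12 | P1 12-14 | P2 14-16 | P3 16-18 | P4 18-20 | P0 20-22 | P1 22-24 | P2 24-26 | P4 26-28 | P0 28-30 | P1 30-32 | P2 32-34 | P4 34-36 | P1 36-38 | P2 38-40 | P4 40-42 | P1 42-44 | P2 44-46 | P4 46-48 | P1 48-50 | P4 50-52 | P1 52-55 |
Completion: P0=30  P1=55  P2=46  P3=18  P4=52
Turnaround (C−A): P0=30  P1=55  P2=46  P3=17  P4=50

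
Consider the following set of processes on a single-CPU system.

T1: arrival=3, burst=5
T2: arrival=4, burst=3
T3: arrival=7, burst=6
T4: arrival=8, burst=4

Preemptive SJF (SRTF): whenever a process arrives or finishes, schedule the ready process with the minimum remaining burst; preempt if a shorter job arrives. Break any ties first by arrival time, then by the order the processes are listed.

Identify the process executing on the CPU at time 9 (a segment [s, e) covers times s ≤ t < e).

Gantt: | idle 0-3 | T1 3-4 | T2 4-7 | T1 7-11 | T4 11-15 | T3 15-21 |
Completion: T1=11  T2=7  T3=21  T4=15
Turnaround (C−A): T1=8  T2=3  T3=14  T4=7

T1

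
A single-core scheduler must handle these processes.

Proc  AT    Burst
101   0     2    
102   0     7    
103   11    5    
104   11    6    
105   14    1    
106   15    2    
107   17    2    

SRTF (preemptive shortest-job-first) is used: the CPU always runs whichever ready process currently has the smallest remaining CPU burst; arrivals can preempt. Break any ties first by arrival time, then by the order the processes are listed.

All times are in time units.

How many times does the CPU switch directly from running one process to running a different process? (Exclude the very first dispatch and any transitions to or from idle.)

6

Timeline: | 101 0-2 | 102 2-9 | idle 9-11 | 103 11-14 | 105 14-15 | 103 15-17 | 106 17-19 | 107 19-21 | 104 21-27 |
Completion: 101=2  102=9  103=17  104=27  105=15  106=19  107=21
Turnaround (C−A): 101=2  102=9  103=6  104=16  105=1  106=4  107=4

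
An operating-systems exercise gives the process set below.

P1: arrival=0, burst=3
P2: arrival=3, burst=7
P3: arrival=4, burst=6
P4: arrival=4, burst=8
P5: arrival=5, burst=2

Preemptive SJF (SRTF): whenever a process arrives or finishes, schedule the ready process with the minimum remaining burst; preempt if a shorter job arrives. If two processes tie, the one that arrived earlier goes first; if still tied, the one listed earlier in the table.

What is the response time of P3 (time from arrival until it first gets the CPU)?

Schedule: | P1 0-3 | P2 3-5 | P5 5-7 | P2 7-12 | P3 12-18 | P4 18-26 |
Completion: P1=3  P2=12  P3=18  P4=26  P5=7
Response(P3) = first start − arrival = 12 − 4 = 8

8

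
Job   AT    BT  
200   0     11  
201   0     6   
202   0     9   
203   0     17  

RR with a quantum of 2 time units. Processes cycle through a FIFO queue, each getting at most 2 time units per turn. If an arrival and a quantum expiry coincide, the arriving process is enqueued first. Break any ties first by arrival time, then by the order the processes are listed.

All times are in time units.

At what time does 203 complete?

Schedule: | 200 0-2 | 201 2-4 | 202 4-6 | 203 6-8 | 200 8-10 | 201 10-12 | 202 12-14 | 203 14-16 | 200 16-18 | 201 18-20 | 202 20-22 | 203 22-24 | 200 24-26 | 202 26-28 | 203 28-30 | 200 30-32 | 202 32-33 | 203 33-35 | 200 35-36 | 203 36-43 |
Completion: 200=36  201=20  202=33  203=43
Turnaround (C−A): 200=36  201=20  202=33  203=43

43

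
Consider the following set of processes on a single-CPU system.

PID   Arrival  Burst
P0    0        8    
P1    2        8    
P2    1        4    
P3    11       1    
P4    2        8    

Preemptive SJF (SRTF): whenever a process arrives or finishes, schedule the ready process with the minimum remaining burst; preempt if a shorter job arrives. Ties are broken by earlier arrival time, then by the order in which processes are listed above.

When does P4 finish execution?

Gantt: | P0 0-1 | P2 1-5 | P0 5-12 | P3 12-13 | P1 13-21 | P4 21-29 |
Completion: P0=12  P1=21  P2=5  P3=13  P4=29
Turnaround (C−A): P0=12  P1=19  P2=4  P3=2  P4=27

29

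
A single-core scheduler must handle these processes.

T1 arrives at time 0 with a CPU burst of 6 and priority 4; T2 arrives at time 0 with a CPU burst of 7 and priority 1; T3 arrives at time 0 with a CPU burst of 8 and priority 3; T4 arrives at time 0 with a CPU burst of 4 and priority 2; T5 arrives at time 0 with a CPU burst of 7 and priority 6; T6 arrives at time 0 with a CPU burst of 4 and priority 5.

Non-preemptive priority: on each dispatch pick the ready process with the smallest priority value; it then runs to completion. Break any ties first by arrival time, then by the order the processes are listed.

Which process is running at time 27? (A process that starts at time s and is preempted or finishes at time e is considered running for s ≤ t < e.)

T6

Gantt: | T2 0-7 | T4 7-11 | T3 11-19 | T1 19-25 | T6 25-29 | T5 29-36 |
Completion: T1=25  T2=7  T3=19  T4=11  T5=36  T6=29
Turnaround (C−A): T1=25  T2=7  T3=19  T4=11  T5=36  T6=29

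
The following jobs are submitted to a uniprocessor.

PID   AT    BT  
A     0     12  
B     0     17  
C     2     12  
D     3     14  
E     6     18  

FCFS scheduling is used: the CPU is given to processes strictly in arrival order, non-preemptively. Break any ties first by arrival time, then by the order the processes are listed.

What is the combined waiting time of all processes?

Schedule: | A 0-12 | B 12-29 | C 29-41 | D 41-55 | E 55-73 |
Completion: A=12  B=29  C=41  D=55  E=73
Waiting = turnaround − burst: A=0, B=12, C=27, D=38, E=49
Total waiting = 0 + 12 + 27 + 38 + 49 = 126

126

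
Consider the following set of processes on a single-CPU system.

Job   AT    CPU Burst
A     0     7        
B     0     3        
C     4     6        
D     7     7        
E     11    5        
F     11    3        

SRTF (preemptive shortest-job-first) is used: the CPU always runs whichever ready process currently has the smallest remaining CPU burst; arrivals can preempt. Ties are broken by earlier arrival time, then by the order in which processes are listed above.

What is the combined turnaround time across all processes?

Timeline: | B 0-3 | A 3-10 | C 10-11 | F 11-14 | C 14-19 | E 19-24 | D 24-31 |
Completion: A=10  B=3  C=19  D=31  E=24  F=14
Turnaround (C−A): A=10  B=3  C=15  D=24  E=13  F=3
Turnaround = completion − arrival: A=10, B=3, C=15, D=24, E=13, F=3
Total turnaround = 10 + 3 + 15 + 24 + 13 + 3 = 68

68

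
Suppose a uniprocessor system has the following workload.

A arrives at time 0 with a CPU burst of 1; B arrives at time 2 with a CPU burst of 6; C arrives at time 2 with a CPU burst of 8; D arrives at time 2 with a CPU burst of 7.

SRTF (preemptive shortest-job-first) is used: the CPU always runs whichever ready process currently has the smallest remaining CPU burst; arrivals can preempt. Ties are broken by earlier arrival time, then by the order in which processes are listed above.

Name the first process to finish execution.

A

Gantt: | A 0-1 | idle 1-2 | B 2-8 | D 8-15 | C 15-23 |
Completion: A=1  B=8  C=23  D=15
Finish order: A → B → D → C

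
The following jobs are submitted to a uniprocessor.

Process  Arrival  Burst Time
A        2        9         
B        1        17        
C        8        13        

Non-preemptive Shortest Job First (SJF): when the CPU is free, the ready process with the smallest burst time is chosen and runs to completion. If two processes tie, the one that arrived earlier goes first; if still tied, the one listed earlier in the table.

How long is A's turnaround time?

25

Gantt: | idle 0-1 | B 1-18 | A 18-27 | C 27-40 |
Completion: A=27  B=18  C=40
Turnaround (C−A): A=25  B=17  C=32
Turnaround(A) = completion − arrival = 27 − 2 = 25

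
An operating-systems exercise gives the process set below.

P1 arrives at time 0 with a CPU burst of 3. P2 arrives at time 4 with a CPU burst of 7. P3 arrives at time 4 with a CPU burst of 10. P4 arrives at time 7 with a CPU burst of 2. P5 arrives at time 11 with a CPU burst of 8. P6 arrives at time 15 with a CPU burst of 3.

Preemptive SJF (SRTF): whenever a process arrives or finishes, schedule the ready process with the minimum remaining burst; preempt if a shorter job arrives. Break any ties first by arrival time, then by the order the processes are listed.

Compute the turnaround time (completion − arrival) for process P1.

Timeline: | P1 0-3 | idle 3-4 | P2 4-7 | P4 7-9 | P2 9-13 | P5 13-15 | P6 15-18 | P5 18-24 | P3 24-34 |
Completion: P1=3  P2=13  P3=34  P4=9  P5=24  P6=18
Turnaround (C−A): P1=3  P2=9  P3=30  P4=2  P5=13  P6=3
Turnaround(P1) = completion − arrival = 3 − 0 = 3

3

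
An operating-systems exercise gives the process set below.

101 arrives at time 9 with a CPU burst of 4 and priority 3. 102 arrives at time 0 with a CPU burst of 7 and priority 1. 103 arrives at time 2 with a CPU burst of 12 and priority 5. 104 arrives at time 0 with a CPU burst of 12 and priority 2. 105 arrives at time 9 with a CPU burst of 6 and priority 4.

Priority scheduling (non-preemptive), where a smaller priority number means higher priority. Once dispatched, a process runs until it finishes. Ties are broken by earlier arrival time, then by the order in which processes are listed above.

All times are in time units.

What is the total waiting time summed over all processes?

Timeline: | 102 0-7 | 104 7-19 | 101 19-23 | 105 23-29 | 103 29-41 |
Completion: 101=23  102=7  103=41  104=19  105=29
Turnaround (C−A): 101=14  102=7  103=39  104=19  105=20
Waiting = turnaround − burst: 101=10, 102=0, 103=27, 104=7, 105=14
Total waiting = 10 + 0 + 27 + 7 + 14 = 58

58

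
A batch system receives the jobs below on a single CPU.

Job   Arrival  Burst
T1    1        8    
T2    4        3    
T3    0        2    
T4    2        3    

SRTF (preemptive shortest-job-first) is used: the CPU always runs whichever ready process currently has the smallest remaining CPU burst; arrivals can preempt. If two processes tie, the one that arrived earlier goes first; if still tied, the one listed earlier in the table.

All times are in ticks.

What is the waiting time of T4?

0

Timeline: | T3 0-2 | T4 2-5 | T2 5-8 | T1 8-16 |
Completion: T1=16  T2=8  T3=2  T4=5
Turnaround (C−A): T1=15  T2=4  T3=2  T4=3
Waiting(T4) = turnaround − burst = 3 − 3 = 0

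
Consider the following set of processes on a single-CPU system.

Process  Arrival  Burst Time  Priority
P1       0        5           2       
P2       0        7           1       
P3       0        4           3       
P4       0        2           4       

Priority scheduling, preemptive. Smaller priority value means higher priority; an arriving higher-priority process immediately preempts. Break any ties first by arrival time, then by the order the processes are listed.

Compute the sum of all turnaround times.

53

Timeline: | P2 0-7 | P1 7-12 | P3 12-16 | P4 16-18 |
Completion: P1=12  P2=7  P3=16  P4=18
Turnaround = completion − arrival: P1=12, P2=7, P3=16, P4=18
Total turnaround = 12 + 7 + 16 + 18 = 53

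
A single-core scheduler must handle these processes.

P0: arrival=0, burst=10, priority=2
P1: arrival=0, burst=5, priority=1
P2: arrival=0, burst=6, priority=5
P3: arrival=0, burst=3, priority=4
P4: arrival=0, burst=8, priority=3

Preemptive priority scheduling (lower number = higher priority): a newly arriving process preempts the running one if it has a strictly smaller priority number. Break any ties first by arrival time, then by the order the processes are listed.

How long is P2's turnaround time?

32

Schedule: | P1 0-5 | P0 5-15 | P4 15-23 | P3 23-26 | P2 26-32 |
Completion: P0=15  P1=5  P2=32  P3=26  P4=23
Turnaround(P2) = completion − arrival = 32 − 0 = 32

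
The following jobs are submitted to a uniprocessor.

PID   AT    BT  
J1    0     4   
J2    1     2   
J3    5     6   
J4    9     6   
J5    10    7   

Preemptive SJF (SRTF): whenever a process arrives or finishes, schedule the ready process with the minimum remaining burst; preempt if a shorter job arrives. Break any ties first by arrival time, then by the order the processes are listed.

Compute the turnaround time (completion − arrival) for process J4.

9

Schedule: | J1 0-1 | J2 1-3 | J1 3-6 | J3 6-12 | J4 12-18 | J5 18-25 |
Completion: J1=6  J2=3  J3=12  J4=18  J5=25
Turnaround(J4) = completion − arrival = 18 − 9 = 9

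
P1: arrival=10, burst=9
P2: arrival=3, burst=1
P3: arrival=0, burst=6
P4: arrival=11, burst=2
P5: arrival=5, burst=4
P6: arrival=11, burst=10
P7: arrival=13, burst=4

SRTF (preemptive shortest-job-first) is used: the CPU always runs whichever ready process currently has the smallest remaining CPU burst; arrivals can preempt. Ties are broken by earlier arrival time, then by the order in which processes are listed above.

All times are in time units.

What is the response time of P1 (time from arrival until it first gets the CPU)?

7

Schedule: | P3 0-3 | P2 3-4 | P3 4-7 | P5 7-11 | P4 11-13 | P7 13-17 | P1 17-26 | P6 26-36 |
Completion: P1=26  P2=4  P3=7  P4=13  P5=11  P6=36  P7=17
Response(P1) = first start − arrival = 17 − 10 = 7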